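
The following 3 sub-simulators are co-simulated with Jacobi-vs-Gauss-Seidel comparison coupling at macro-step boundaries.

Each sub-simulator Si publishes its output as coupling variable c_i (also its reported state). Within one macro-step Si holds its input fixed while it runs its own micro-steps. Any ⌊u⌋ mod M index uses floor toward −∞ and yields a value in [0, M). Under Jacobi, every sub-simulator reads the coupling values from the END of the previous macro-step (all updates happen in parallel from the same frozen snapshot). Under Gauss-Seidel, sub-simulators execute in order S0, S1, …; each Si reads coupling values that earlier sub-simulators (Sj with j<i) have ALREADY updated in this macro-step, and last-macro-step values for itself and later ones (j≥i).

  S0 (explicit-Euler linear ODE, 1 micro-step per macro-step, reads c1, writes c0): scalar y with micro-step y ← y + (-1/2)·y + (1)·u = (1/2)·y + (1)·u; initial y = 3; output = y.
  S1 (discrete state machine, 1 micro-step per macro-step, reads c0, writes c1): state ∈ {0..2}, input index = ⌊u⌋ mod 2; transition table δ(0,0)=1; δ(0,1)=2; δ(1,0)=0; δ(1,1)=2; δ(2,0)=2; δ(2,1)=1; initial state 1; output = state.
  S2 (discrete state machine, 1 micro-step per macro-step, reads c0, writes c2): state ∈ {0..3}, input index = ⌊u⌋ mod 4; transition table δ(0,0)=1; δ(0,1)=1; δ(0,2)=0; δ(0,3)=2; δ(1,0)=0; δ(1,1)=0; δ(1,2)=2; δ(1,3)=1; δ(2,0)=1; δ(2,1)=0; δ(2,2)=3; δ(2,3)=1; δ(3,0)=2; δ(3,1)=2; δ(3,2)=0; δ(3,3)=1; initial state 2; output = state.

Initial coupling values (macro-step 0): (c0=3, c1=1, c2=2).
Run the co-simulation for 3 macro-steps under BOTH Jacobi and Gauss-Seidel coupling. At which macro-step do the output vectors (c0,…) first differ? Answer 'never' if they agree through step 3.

first divergence at macro-step: 1

[Jacobi] macro 1: S0 reads c1=1 → after 1×micro: 5/2; S1 reads c0=3 → after 1×micro: 2; S2 reads c0=3 → after 1×micro: 1 ⇒ (c0=5/2, c1=2, c2=1)
[Jacobi] macro 2: S0 reads c1=2 → after 1×micro: 13/4; S1 reads c0=5/2 → after 1×micro: 2; S2 reads c0=5/2 → after 1×micro: 2 ⇒ (c0=13/4, c1=2, c2=2)
[Jacobi] macro 3: S0 reads c1=2 → after 1×micro: 29/8; S1 reads c0=13/4 → after 1×micro: 1; S2 reads c0=13/4 → after 1×micro: 1 ⇒ (c0=29/8, c1=1, c2=1)
[Gauss-Seidel] macro 1: S0 reads c1=1 → after 1×micro: 5/2; S1 reads c0=5/2 → after 1×micro: 0; S2 reads c0=5/2 → after 1×micro: 3 ⇒ (c0=5/2, c1=0, c2=3)
[Gauss-Seidel] macro 2: S0 reads c1=0 → after 1×micro: 5/4; S1 reads c0=5/4 → after 1×micro: 2; S2 reads c0=5/4 → after 1×micro: 2 ⇒ (c0=5/4, c1=2, c2=2)
[Gauss-Seidel] macro 3: S0 reads c1=2 → after 1×micro: 21/8; S1 reads c0=21/8 → after 1×micro: 2; S2 reads c0=21/8 → after 1×micro: 3 ⇒ (c0=21/8, c1=2, c2=3)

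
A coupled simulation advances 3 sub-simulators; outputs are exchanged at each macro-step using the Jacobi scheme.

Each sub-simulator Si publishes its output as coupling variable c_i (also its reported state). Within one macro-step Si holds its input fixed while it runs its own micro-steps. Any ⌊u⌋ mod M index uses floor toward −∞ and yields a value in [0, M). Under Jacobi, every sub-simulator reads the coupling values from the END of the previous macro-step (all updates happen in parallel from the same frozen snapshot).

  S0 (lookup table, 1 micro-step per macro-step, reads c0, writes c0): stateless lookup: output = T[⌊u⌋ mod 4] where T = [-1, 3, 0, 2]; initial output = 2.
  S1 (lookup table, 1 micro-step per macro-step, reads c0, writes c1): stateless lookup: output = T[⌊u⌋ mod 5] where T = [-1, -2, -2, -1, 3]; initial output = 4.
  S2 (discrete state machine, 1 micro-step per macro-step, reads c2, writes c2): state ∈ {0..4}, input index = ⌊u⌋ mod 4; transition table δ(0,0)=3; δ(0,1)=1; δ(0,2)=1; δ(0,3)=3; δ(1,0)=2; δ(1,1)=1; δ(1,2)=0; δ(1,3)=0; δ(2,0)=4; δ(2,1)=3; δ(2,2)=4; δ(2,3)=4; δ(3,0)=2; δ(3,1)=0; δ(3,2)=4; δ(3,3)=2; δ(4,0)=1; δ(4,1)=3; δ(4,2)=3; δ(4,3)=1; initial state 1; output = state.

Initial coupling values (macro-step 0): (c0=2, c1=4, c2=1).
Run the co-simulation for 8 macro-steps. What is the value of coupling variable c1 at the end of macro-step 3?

c1 at macro-step 3 = 3

macro 1: S0 reads c0=2 → after 1×micro: 0; S1 reads c0=2 → after 1×micro: -2; S2 reads c2=1 → after 1×micro: 1 ⇒ (c0=0, c1=-2, c2=1)
macro 2: S0 reads c0=0 → after 1×micro: -1; S1 reads c0=0 → after 1×micro: -1; S2 reads c2=1 → after 1×micro: 1 ⇒ (c0=-1, c1=-1, c2=1)
macro 3: S0 reads c0=-1 → after 1×micro: 2; S1 reads c0=-1 → after 1×micro: 3; S2 reads c2=1 → after 1×micro: 1 ⇒ (c0=2, c1=3, c2=1)
macro 4: S0 reads c0=2 → after 1×micro: 0; S1 reads c0=2 → after 1×micro: -2; S2 reads c2=1 → after 1×micro: 1 ⇒ (c0=0, c1=-2, c2=1)
macro 5: S0 reads c0=0 → after 1×micro: -1; S1 reads c0=0 → after 1×micro: -1; S2 reads c2=1 → after 1×micro: 1 ⇒ (c0=-1, c1=-1, c2=1)
macro 6: S0 reads c0=-1 → after 1×micro: 2; S1 reads c0=-1 → after 1×micro: 3; S2 reads c2=1 → after 1×micro: 1 ⇒ (c0=2, c1=3, c2=1)
macro 7: S0 reads c0=2 → after 1×micro: 0; S1 reads c0=2 → after 1×micro: -2; S2 reads c2=1 → after 1×micro: 1 ⇒ (c0=0, c1=-2, c2=1)
macro 8: S0 reads c0=0 → after 1×micro: -1; S1 reads c0=0 → after 1×micro: -1; S2 reads c2=1 → after 1×micro: 1 ⇒ (c0=-1, c1=-1, c2=1)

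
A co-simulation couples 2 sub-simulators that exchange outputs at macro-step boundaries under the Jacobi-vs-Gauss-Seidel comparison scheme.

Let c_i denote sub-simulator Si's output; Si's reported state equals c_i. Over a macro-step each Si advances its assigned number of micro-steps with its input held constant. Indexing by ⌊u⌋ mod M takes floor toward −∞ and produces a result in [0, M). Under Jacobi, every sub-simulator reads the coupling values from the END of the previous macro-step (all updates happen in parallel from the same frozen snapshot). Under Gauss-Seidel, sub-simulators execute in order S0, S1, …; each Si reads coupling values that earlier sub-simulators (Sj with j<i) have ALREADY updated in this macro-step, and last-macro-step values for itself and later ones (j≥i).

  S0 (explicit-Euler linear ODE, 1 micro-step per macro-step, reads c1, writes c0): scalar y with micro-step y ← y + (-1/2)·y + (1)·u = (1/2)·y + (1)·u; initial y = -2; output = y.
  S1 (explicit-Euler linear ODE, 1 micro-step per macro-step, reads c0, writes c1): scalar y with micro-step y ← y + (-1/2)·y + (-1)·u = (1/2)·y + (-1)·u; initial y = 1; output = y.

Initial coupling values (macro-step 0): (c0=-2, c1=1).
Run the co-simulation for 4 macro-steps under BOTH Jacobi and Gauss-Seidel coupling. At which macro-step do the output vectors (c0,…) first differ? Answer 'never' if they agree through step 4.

first divergence at macro-step: 1

[Jacobi] macro 1: S0 reads c1=1 → after 1×micro: 0; S1 reads c0=-2 → after 1×micro: 5/2 ⇒ (c0=0, c1=5/2)
[Jacobi] macro 2: S0 reads c1=5/2 → after 1×micro: 5/2; S1 reads c0=0 → after 1×micro: 5/4 ⇒ (c0=5/2, c1=5/4)
[Jacobi] macro 3: S0 reads c1=5/4 → after 1×micro: 5/2; S1 reads c0=5/2 → after 1×micro: -15/8 ⇒ (c0=5/2, c1=-15/8)
[Jacobi] macro 4: S0 reads c1=-15/8 → after 1×micro: -5/8; S1 reads c0=5/2 → after 1×micro: -55/16 ⇒ (c0=-5/8, c1=-55/16)
[Gauss-Seidel] macro 1: S0 reads c1=1 → after 1×micro: 0; S1 reads c0=0 → after 1×micro: 1/2 ⇒ (c0=0, c1=1/2)
[Gauss-Seidel] macro 2: S0 reads c1=1/2 → after 1×micro: 1/2; S1 reads c0=1/2 → after 1×micro: -1/4 ⇒ (c0=1/2, c1=-1/4)
[Gauss-Seidel] macro 3: S0 reads c1=-1/4 → after 1×micro: 0; S1 reads c0=0 → after 1×micro: -1/8 ⇒ (c0=0, c1=-1/8)
[Gauss-Seidel] macro 4: S0 reads c1=-1/8 → after 1×micro: -1/8; S1 reads c0=-1/8 → after 1×micro: 1/16 ⇒ (c0=-1/8, c1=1/16)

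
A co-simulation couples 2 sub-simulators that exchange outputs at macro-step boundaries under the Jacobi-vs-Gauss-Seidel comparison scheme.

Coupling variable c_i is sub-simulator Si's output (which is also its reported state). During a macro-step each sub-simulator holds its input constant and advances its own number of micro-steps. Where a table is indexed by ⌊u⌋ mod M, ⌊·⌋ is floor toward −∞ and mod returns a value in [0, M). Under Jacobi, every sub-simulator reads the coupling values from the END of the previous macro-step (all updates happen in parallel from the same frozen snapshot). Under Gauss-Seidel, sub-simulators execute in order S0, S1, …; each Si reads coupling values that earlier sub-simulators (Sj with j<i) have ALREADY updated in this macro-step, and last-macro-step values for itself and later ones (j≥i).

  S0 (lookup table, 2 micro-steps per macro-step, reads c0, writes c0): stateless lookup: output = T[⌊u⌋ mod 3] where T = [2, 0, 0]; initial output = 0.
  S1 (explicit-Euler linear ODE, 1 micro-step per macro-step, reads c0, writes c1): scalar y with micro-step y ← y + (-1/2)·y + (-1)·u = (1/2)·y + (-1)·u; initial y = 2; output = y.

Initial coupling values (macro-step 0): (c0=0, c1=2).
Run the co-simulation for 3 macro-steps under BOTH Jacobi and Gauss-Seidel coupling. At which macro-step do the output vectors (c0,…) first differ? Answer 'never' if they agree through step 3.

[Jacobi] macro 1: S0 reads c0=0 → after 2×micro: 2; S1 reads c0=0 → after 1×micro: 1 ⇒ (c0=2, c1=1)
[Jacobi] macro 2: S0 reads c0=2 → after 2×micro: 0; S1 reads c0=2 → after 1×micro: -3/2 ⇒ (c0=0, c1=-3/2)
[Jacobi] macro 3: S0 reads c0=0 → after 2×micro: 2; S1 reads c0=0 → after 1×micro: -3/4 ⇒ (c0=2, c1=-3/4)
[Gauss-Seidel] macro 1: S0 reads c0=0 → after 2×micro: 2; S1 reads c0=2 → after 1×micro: -1 ⇒ (c0=2, c1=-1)
[Gauss-Seidel] macro 2: S0 reads c0=2 → after 2×micro: 0; S1 reads c0=0 → after 1×micro: -1/2 ⇒ (c0=0, c1=-1/2)
[Gauss-Seidel] macro 3: S0 reads c0=0 → after 2×micro: 2; S1 reads c0=2 → after 1×micro: -9/4 ⇒ (c0=2, c1=-9/4)

first divergence at macro-step: 1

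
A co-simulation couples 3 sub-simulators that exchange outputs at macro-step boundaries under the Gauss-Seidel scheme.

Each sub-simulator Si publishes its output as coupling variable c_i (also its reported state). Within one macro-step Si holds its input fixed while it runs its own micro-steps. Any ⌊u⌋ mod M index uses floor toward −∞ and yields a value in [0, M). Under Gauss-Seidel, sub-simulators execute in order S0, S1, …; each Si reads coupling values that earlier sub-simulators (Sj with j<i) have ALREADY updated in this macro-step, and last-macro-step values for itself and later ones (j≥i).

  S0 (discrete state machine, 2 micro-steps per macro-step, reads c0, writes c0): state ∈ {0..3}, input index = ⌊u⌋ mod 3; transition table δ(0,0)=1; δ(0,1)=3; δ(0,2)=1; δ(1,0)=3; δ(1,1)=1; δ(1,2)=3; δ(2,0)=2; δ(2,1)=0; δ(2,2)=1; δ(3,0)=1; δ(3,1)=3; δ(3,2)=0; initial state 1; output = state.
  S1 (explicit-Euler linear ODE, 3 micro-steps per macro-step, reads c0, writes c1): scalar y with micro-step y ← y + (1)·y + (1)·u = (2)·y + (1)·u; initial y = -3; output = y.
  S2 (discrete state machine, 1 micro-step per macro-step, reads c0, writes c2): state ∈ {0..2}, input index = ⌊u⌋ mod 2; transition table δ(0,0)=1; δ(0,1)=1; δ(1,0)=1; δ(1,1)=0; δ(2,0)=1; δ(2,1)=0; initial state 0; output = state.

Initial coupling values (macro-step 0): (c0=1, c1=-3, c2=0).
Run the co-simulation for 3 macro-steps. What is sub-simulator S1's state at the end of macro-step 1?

S1 state at macro-step 1 = -17

macro 1: S0 reads c0=1 → after 2×micro: 1; S1 reads c0=1 → after 3×micro: -17; S2 reads c0=1 → after 1×micro: 1 ⇒ (c0=1, c1=-17, c2=1)
macro 2: S0 reads c0=1 → after 2×micro: 1; S1 reads c0=1 → after 3×micro: -129; S2 reads c0=1 → after 1×micro: 0 ⇒ (c0=1, c1=-129, c2=0)
macro 3: S0 reads c0=1 → after 2×micro: 1; S1 reads c0=1 → after 3×micro: -1025; S2 reads c0=1 → after 1×micro: 1 ⇒ (c0=1, c1=-1025, c2=1)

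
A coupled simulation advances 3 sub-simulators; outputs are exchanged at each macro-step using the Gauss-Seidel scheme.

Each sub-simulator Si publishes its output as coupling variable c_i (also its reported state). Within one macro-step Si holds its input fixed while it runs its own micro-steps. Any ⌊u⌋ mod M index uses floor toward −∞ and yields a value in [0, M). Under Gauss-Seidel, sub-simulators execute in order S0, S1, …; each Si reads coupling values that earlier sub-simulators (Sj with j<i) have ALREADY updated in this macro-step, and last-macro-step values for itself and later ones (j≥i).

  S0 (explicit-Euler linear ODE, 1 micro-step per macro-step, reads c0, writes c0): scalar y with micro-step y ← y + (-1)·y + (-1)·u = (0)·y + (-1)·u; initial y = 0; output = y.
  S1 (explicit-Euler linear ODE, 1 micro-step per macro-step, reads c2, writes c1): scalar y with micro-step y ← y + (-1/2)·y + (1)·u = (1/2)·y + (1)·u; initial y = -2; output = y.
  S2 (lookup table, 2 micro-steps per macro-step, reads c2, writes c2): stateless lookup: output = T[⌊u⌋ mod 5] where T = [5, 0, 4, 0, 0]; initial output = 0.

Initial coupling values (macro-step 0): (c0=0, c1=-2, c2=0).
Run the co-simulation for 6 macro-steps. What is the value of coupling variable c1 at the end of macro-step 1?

c1 at macro-step 1 = -1

macro 1: S0 reads c0=0 → after 1×micro: 0; S1 reads c2=0 → after 1×micro: -1; S2 reads c2=0 → after 2×micro: 5 ⇒ (c0=0, c1=-1, c2=5)
macro 2: S0 reads c0=0 → after 1×micro: 0; S1 reads c2=5 → after 1×micro: 9/2; S2 reads c2=5 → after 2×micro: 5 ⇒ (c0=0, c1=9/2, c2=5)
macro 3: S0 reads c0=0 → after 1×micro: 0; S1 reads c2=5 → after 1×micro: 29/4; S2 reads c2=5 → after 2×micro: 5 ⇒ (c0=0, c1=29/4, c2=5)
macro 4: S0 reads c0=0 → after 1×micro: 0; S1 reads c2=5 → after 1×micro: 69/8; S2 reads c2=5 → after 2×micro: 5 ⇒ (c0=0, c1=69/8, c2=5)
macro 5: S0 reads c0=0 → after 1×micro: 0; S1 reads c2=5 → after 1×micro: 149/16; S2 reads c2=5 → after 2×micro: 5 ⇒ (c0=0, c1=149/16, c2=5)
macro 6: S0 reads c0=0 → after 1×micro: 0; S1 reads c2=5 → after 1×micro: 309/32; S2 reads c2=5 → after 2×micro: 5 ⇒ (c0=0, c1=309/32, c2=5)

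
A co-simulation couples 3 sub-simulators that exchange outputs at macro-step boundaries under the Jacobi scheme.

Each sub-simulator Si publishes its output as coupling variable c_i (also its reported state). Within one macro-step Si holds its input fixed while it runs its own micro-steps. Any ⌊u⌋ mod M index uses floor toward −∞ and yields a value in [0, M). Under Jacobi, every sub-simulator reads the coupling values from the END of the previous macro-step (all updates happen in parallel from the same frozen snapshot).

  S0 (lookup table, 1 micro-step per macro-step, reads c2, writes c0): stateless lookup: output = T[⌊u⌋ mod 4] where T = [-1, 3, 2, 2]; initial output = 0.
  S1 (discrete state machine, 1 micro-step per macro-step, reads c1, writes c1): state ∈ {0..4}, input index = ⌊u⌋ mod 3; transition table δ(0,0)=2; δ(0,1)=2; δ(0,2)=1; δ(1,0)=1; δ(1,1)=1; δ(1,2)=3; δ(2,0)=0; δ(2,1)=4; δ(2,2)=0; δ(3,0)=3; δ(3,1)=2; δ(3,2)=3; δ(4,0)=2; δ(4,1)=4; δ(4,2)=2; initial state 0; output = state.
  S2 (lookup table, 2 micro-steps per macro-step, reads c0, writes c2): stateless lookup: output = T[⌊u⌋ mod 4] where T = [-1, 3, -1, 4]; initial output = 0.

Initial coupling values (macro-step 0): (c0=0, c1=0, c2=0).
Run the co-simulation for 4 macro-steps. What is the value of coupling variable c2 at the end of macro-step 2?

macro 1: S0 reads c2=0 → after 1×micro: -1; S1 reads c1=0 → after 1×micro: 2; S2 reads c0=0 → after 2×micro: -1 ⇒ (c0=-1, c1=2, c2=-1)
macro 2: S0 reads c2=-1 → after 1×micro: 2; S1 reads c1=2 → after 1×micro: 0; S2 reads c0=-1 → after 2×micro: 4 ⇒ (c0=2, c1=0, c2=4)
macro 3: S0 reads c2=4 → after 1×micro: -1; S1 reads c1=0 → after 1×micro: 2; S2 reads c0=2 → after 2×micro: -1 ⇒ (c0=-1, c1=2, c2=-1)
macro 4: S0 reads c2=-1 → after 1×micro: 2; S1 reads c1=2 → after 1×micro: 0; S2 reads c0=-1 → after 2×micro: 4 ⇒ (c0=2, c1=0, c2=4)

c2 at macro-step 2 = 4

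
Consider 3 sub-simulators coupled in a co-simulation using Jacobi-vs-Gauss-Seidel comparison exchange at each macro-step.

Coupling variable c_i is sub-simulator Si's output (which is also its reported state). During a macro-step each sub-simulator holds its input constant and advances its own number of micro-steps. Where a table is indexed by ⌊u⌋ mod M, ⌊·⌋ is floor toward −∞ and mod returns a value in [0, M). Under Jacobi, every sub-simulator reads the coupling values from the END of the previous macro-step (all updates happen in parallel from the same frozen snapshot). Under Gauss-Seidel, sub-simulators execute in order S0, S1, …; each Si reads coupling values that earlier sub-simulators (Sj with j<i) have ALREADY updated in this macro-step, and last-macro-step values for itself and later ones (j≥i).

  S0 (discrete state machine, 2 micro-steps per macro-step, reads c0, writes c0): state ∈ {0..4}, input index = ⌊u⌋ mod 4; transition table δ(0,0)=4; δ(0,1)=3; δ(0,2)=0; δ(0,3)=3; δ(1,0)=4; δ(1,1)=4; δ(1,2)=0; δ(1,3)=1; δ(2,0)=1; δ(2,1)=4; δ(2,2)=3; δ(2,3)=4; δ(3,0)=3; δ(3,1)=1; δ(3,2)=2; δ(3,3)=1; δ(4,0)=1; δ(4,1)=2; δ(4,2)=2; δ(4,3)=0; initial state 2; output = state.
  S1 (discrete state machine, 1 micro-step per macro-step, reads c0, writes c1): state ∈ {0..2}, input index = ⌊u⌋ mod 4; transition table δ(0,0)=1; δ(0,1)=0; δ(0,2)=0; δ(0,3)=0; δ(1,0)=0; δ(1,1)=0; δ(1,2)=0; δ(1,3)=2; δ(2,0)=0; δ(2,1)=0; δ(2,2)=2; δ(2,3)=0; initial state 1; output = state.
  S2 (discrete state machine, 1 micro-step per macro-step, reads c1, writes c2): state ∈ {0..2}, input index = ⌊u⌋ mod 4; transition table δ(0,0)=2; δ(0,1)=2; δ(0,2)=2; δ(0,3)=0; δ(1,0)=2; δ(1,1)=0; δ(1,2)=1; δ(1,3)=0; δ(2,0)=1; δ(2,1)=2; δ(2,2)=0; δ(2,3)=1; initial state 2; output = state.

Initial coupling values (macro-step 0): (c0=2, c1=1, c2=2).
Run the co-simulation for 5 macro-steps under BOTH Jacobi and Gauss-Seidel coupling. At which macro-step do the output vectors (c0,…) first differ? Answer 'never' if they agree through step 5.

[Jacobi] macro 1: S0 reads c0=2 → after 2×micro: 2; S1 reads c0=2 → after 1×micro: 0; S2 reads c1=1 → after 1×micro: 2 ⇒ (c0=2, c1=0, c2=2)
[Jacobi] macro 2: S0 reads c0=2 → after 2×micro: 2; S1 reads c0=2 → after 1×micro: 0; S2 reads c1=0 → after 1×micro: 1 ⇒ (c0=2, c1=0, c2=1)
[Jacobi] macro 3: S0 reads c0=2 → after 2×micro: 2; S1 reads c0=2 → after 1×micro: 0; S2 reads c1=0 → after 1×micro: 2 ⇒ (c0=2, c1=0, c2=2)
[Jacobi] macro 4: S0 reads c0=2 → after 2×micro: 2; S1 reads c0=2 → after 1×micro: 0; S2 reads c1=0 → after 1×micro: 1 ⇒ (c0=2, c1=0, c2=1)
[Jacobi] macro 5: S0 reads c0=2 → after 2×micro: 2; S1 reads c0=2 → after 1×micro: 0; S2 reads c1=0 → after 1×micro: 2 ⇒ (c0=2, c1=0, c2=2)
[Gauss-Seidel] macro 1: S0 reads c0=2 → after 2×micro: 2; S1 reads c0=2 → after 1×micro: 0; S2 reads c1=0 → after 1×micro: 1 ⇒ (c0=2, c1=0, c2=1)
[Gauss-Seidel] macro 2: S0 reads c0=2 → after 2×micro: 2; S1 reads c0=2 → after 1×micro: 0; S2 reads c1=0 → after 1×micro: 2 ⇒ (c0=2, c1=0, c2=2)
[Gauss-Seidel] macro 3: S0 reads c0=2 → after 2×micro: 2; S1 reads c0=2 → after 1×micro: 0; S2 reads c1=0 → after 1×micro: 1 ⇒ (c0=2, c1=0, c2=1)
[Gauss-Seidel] macro 4: S0 reads c0=2 → after 2×micro: 2; S1 reads c0=2 → after 1×micro: 0; S2 reads c1=0 → after 1×micro: 2 ⇒ (c0=2, c1=0, c2=2)
[Gauss-Seidel] macro 5: S0 reads c0=2 → after 2×micro: 2; S1 reads c0=2 → after 1×micro: 0; S2 reads c1=0 → after 1×micro: 1 ⇒ (c0=2, c1=0, c2=1)

first divergence at macro-step: 1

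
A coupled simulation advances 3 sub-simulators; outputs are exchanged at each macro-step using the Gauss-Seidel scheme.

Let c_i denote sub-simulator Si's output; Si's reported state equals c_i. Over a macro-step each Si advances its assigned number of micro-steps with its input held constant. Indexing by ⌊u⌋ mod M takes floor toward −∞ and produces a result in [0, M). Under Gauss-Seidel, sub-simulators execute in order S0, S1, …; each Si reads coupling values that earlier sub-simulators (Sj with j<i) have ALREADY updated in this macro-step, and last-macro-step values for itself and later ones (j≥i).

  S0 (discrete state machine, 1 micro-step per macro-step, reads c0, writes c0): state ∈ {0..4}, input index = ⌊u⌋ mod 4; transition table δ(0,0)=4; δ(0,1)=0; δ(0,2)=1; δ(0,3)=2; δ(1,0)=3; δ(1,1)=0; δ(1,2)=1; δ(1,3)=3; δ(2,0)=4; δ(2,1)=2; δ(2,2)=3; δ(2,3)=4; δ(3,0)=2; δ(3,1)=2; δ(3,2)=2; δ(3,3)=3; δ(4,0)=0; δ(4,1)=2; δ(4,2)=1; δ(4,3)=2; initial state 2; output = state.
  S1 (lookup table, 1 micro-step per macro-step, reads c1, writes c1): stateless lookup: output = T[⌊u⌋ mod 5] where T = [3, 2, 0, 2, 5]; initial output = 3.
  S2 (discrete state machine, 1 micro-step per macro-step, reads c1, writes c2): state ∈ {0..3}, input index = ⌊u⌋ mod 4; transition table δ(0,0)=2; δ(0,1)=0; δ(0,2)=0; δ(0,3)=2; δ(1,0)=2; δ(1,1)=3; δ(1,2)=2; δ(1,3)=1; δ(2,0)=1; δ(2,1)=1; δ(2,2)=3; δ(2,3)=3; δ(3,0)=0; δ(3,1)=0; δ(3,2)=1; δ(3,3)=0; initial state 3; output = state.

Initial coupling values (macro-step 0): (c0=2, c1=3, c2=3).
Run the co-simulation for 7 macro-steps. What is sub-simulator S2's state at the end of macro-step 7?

S2 state at macro-step 7 = 1

macro 1: S0 reads c0=2 → after 1×micro: 3; S1 reads c1=3 → after 1×micro: 2; S2 reads c1=2 → after 1×micro: 1 ⇒ (c0=3, c1=2, c2=1)
macro 2: S0 reads c0=3 → after 1×micro: 3; S1 reads c1=2 → after 1×micro: 0; S2 reads c1=0 → after 1×micro: 2 ⇒ (c0=3, c1=0, c2=2)
macro 3: S0 reads c0=3 → after 1×micro: 3; S1 reads c1=0 → after 1×micro: 3; S2 reads c1=3 → after 1×micro: 3 ⇒ (c0=3, c1=3, c2=3)
macro 4: S0 reads c0=3 → after 1×micro: 3; S1 reads c1=3 → after 1×micro: 2; S2 reads c1=2 → after 1×micro: 1 ⇒ (c0=3, c1=2, c2=1)
macro 5: S0 reads c0=3 → after 1×micro: 3; S1 reads c1=2 → after 1×micro: 0; S2 reads c1=0 → after 1×micro: 2 ⇒ (c0=3, c1=0, c2=2)
macro 6: S0 reads c0=3 → after 1×micro: 3; S1 reads c1=0 → after 1×micro: 3; S2 reads c1=3 → after 1×micro: 3 ⇒ (c0=3, c1=3, c2=3)
macro 7: S0 reads c0=3 → after 1×micro: 3; S1 reads c1=3 → after 1×micro: 2; S2 reads c1=2 → after 1×micro: 1 ⇒ (c0=3, c1=2, c2=1)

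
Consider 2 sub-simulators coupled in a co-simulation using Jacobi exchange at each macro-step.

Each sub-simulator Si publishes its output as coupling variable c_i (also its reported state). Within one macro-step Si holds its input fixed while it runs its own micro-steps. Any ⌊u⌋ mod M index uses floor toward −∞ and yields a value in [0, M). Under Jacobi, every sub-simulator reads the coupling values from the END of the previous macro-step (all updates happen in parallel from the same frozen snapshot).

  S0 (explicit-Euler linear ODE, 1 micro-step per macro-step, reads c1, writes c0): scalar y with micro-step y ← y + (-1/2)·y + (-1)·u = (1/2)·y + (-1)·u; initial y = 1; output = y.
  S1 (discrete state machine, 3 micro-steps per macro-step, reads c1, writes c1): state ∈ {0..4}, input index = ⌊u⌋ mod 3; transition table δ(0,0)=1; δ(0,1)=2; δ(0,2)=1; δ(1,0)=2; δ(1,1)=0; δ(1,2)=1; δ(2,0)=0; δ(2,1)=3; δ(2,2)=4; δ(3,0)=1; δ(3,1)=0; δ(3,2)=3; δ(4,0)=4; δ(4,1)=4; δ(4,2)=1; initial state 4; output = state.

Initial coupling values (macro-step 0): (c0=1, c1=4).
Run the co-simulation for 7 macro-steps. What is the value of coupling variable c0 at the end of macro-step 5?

c0 at macro-step 5 = -247/32

macro 1: S0 reads c1=4 → after 1×micro: -7/2; S1 reads c1=4 → after 3×micro: 4 ⇒ (c0=-7/2, c1=4)
macro 2: S0 reads c1=4 → after 1×micro: -23/4; S1 reads c1=4 → after 3×micro: 4 ⇒ (c0=-23/4, c1=4)
macro 3: S0 reads c1=4 → after 1×micro: -55/8; S1 reads c1=4 → after 3×micro: 4 ⇒ (c0=-55/8, c1=4)
macro 4: S0 reads c1=4 → after 1×micro: -119/16; S1 reads c1=4 → after 3×micro: 4 ⇒ (c0=-119/16, c1=4)
macro 5: S0 reads c1=4 → after 1×micro: -247/32; S1 reads c1=4 → after 3×micro: 4 ⇒ (c0=-247/32, c1=4)
macro 6: S0 reads c1=4 → after 1×micro: -503/64; S1 reads c1=4 → after 3×micro: 4 ⇒ (c0=-503/64, c1=4)
macro 7: S0 reads c1=4 → after 1×micro: -1015/128; S1 reads c1=4 → after 3×micro: 4 ⇒ (c0=-1015/128, c1=4)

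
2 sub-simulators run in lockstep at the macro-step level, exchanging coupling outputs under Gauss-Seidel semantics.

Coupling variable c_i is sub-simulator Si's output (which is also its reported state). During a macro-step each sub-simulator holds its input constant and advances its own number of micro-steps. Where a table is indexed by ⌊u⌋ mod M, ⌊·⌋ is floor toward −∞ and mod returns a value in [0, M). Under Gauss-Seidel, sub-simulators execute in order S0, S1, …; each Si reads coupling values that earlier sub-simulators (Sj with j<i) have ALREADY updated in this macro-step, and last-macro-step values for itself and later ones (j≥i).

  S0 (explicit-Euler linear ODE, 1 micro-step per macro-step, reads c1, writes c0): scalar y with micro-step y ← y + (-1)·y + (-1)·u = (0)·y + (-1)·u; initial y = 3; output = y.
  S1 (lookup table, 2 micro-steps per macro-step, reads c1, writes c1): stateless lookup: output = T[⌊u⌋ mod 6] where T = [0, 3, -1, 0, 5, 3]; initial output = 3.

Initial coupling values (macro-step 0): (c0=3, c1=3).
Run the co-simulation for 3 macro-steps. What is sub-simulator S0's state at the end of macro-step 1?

S0 state at macro-step 1 = -3

macro 1: S0 reads c1=3 → after 1×micro: -3; S1 reads c1=3 → after 2×micro: 0 ⇒ (c0=-3, c1=0)
macro 2: S0 reads c1=0 → after 1×micro: 0; S1 reads c1=0 → after 2×micro: 0 ⇒ (c0=0, c1=0)
macro 3: S0 reads c1=0 → after 1×micro: 0; S1 reads c1=0 → after 2×micro: 0 ⇒ (c0=0, c1=0)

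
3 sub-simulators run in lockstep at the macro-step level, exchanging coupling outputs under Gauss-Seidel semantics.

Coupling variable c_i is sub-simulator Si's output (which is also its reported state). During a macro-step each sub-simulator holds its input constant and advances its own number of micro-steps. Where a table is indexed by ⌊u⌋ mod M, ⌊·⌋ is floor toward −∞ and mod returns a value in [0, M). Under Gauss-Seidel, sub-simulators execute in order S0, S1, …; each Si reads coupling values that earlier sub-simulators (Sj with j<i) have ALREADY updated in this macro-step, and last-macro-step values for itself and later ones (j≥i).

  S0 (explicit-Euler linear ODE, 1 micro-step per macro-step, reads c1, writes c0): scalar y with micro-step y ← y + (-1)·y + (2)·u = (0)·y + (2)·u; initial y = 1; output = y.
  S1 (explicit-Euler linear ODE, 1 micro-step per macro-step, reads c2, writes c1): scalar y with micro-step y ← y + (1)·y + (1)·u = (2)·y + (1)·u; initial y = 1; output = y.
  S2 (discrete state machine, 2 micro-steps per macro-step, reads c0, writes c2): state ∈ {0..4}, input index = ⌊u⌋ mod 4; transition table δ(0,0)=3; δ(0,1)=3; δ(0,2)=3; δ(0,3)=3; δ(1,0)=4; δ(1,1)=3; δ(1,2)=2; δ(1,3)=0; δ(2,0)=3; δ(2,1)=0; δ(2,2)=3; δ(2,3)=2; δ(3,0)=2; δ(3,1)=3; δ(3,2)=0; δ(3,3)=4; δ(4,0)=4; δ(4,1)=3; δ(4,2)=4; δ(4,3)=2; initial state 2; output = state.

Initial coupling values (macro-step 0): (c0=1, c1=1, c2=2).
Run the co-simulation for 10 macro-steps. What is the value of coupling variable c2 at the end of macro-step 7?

c2 at macro-step 7 = 2

macro 1: S0 reads c1=1 → after 1×micro: 2; S1 reads c2=2 → after 1×micro: 4; S2 reads c0=2 → after 2×micro: 0 ⇒ (c0=2, c1=4, c2=0)
macro 2: S0 reads c1=4 → after 1×micro: 8; S1 reads c2=0 → after 1×micro: 8; S2 reads c0=8 → after 2×micro: 2 ⇒ (c0=8, c1=8, c2=2)
macro 3: S0 reads c1=8 → after 1×micro: 16; S1 reads c2=2 → after 1×micro: 18; S2 reads c0=16 → after 2×micro: 2 ⇒ (c0=16, c1=18, c2=2)
macro 4: S0 reads c1=18 → after 1×micro: 36; S1 reads c2=2 → after 1×micro: 38; S2 reads c0=36 → after 2×micro: 2 ⇒ (c0=36, c1=38, c2=2)
macro 5: S0 reads c1=38 → after 1×micro: 76; S1 reads c2=2 → after 1×micro: 78; S2 reads c0=76 → after 2×micro: 2 ⇒ (c0=76, c1=78, c2=2)
macro 6: S0 reads c1=78 → after 1×micro: 156; S1 reads c2=2 → after 1×micro: 158; S2 reads c0=156 → after 2×micro: 2 ⇒ (c0=156, c1=158, c2=2)
macro 7: S0 reads c1=158 → after 1×micro: 316; S1 reads c2=2 → after 1×micro: 318; S2 reads c0=316 → after 2×micro: 2 ⇒ (c0=316, c1=318, c2=2)
macro 8: S0 reads c1=318 → after 1×micro: 636; S1 reads c2=2 → after 1×micro: 638; S2 reads c0=636 → after 2×micro: 2 ⇒ (c0=636, c1=638, c2=2)
macro 9: S0 reads c1=638 → after 1×micro: 1276; S1 reads c2=2 → after 1×micro: 1278; S2 reads c0=1276 → after 2×micro: 2 ⇒ (c0=1276, c1=1278, c2=2)
macro 10: S0 reads c1=1278 → after 1×micro: 2556; S1 reads c2=2 → after 1×micro: 2558; S2 reads c0=2556 → after 2×micro: 2 ⇒ (c0=2556, c1=2558, c2=2)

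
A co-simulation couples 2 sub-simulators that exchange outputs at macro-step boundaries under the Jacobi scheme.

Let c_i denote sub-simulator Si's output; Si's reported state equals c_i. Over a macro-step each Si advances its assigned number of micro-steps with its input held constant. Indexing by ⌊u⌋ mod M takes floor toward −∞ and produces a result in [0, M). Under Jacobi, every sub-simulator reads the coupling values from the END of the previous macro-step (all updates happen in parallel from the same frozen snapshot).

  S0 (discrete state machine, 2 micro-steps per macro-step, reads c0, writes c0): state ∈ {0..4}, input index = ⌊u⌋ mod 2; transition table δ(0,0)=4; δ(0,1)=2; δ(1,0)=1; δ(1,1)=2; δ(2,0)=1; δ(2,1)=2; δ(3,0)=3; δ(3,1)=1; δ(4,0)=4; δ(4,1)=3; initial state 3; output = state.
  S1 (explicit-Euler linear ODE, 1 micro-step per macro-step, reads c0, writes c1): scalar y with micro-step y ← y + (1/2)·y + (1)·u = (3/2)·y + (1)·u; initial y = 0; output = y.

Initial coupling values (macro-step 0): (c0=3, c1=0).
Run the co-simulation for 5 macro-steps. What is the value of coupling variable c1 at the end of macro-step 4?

c1 at macro-step 4 = 145/8

macro 1: S0 reads c0=3 → after 2×micro: 2; S1 reads c0=3 → after 1×micro: 3 ⇒ (c0=2, c1=3)
macro 2: S0 reads c0=2 → after 2×micro: 1; S1 reads c0=2 → after 1×micro: 13/2 ⇒ (c0=1, c1=13/2)
macro 3: S0 reads c0=1 → after 2×micro: 2; S1 reads c0=1 → after 1×micro: 43/4 ⇒ (c0=2, c1=43/4)
macro 4: S0 reads c0=2 → after 2×micro: 1; S1 reads c0=2 → after 1×micro: 145/8 ⇒ (c0=1, c1=145/8)
macro 5: S0 reads c0=1 → after 2×micro: 2; S1 reads c0=1 → after 1×micro: 451/16 ⇒ (c0=2, c1=451/16)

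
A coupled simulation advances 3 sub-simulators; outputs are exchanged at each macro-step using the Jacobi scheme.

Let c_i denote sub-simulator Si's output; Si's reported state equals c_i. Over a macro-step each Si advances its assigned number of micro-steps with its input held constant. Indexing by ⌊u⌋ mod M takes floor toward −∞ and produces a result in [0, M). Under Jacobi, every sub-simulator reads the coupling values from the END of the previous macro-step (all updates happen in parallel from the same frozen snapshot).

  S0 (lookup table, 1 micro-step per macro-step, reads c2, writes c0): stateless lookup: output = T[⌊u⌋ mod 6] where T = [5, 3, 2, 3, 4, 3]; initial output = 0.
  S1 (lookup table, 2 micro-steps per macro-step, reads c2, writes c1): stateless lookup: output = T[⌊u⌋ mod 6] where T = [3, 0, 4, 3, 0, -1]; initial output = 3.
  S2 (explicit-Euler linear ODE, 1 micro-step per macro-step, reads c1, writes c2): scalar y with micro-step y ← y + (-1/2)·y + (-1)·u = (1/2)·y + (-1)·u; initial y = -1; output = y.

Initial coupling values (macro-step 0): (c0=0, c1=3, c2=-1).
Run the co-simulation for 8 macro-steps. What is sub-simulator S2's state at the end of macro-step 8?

macro 1: S0 reads c2=-1 → after 1×micro: 3; S1 reads c2=-1 → after 2×micro: -1; S2 reads c1=3 → after 1×micro: -7/2 ⇒ (c0=3, c1=-1, c2=-7/2)
macro 2: S0 reads c2=-7/2 → after 1×micro: 2; S1 reads c2=-7/2 → after 2×micro: 4; S2 reads c1=-1 → after 1×micro: -3/4 ⇒ (c0=2, c1=4, c2=-3/4)
macro 3: S0 reads c2=-3/4 → after 1×micro: 3; S1 reads c2=-3/4 → after 2×micro: -1; S2 reads c1=4 → after 1×micro: -35/8 ⇒ (c0=3, c1=-1, c2=-35/8)
macro 4: S0 reads c2=-35/8 → after 1×micro: 3; S1 reads c2=-35/8 → after 2×micro: 0; S2 reads c1=-1 → after 1×micro: -19/16 ⇒ (c0=3, c1=0, c2=-19/16)
macro 5: S0 reads c2=-19/16 → after 1×micro: 4; S1 reads c2=-19/16 → after 2×micro: 0; S2 reads c1=0 → after 1×micro: -19/32 ⇒ (c0=4, c1=0, c2=-19/32)
macro 6: S0 reads c2=-19/32 → after 1×micro: 3; S1 reads c2=-19/32 → after 2×micro: -1; S2 reads c1=0 → after 1×micro: -19/64 ⇒ (c0=3, c1=-1, c2=-19/64)
macro 7: S0 reads c2=-19/64 → after 1×micro: 3; S1 reads c2=-19/64 → after 2×micro: -1; S2 reads c1=-1 → after 1×micro: 109/128 ⇒ (c0=3, c1=-1, c2=109/128)
macro 8: S0 reads c2=109/128 → after 1×micro: 5; S1 reads c2=109/128 → after 2×micro: 3; S2 reads c1=-1 → after 1×micro: 365/256 ⇒ (c0=5, c1=3, c2=365/256)

S2 state at macro-step 8 = 365/256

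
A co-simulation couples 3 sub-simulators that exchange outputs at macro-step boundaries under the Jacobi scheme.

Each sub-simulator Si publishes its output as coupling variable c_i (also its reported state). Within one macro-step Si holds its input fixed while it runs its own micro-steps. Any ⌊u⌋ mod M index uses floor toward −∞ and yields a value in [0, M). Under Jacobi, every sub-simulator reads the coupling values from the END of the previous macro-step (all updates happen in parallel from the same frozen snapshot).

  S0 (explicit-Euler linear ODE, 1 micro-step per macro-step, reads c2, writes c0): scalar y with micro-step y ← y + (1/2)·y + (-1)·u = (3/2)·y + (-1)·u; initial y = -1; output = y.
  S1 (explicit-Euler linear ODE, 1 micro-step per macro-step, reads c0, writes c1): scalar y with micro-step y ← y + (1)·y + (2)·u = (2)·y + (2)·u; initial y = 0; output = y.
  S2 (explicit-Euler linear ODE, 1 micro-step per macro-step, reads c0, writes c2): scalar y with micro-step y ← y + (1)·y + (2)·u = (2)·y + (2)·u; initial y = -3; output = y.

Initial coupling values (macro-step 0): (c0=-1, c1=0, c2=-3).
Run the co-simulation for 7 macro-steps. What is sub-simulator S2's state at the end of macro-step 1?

S2 state at macro-step 1 = -8

macro 1: S0 reads c2=-3 → after 1×micro: 3/2; S1 reads c0=-1 → after 1×micro: -2; S2 reads c0=-1 → after 1×micro: -8 ⇒ (c0=3/2, c1=-2, c2=-8)
macro 2: S0 reads c2=-8 → after 1×micro: 41/4; S1 reads c0=3/2 → after 1×micro: -1; S2 reads c0=3/2 → after 1×micro: -13 ⇒ (c0=41/4, c1=-1, c2=-13)
macro 3: S0 reads c2=-13 → after 1×micro: 227/8; S1 reads c0=41/4 → after 1×micro: 37/2; S2 reads c0=41/4 → after 1×micro: -11/2 ⇒ (c0=227/8, c1=37/2, c2=-11/2)
macro 4: S0 reads c2=-11/2 → after 1×micro: 769/16; S1 reads c0=227/8 → after 1×micro: 375/4; S2 reads c0=227/8 → after 1×micro: 183/4 ⇒ (c0=769/16, c1=375/4, c2=183/4)
macro 5: S0 reads c2=183/4 → after 1×micro: 843/32; S1 reads c0=769/16 → after 1×micro: 2269/8; S2 reads c0=769/16 → after 1×micro: 1501/8 ⇒ (c0=843/32, c1=2269/8, c2=1501/8)
macro 6: S0 reads c2=1501/8 → after 1×micro: -9479/64; S1 reads c0=843/32 → after 1×micro: 9919/16; S2 reads c0=843/32 → after 1×micro: 6847/16 ⇒ (c0=-9479/64, c1=9919/16, c2=6847/16)
macro 7: S0 reads c2=6847/16 → after 1×micro: -83213/128; S1 reads c0=-9479/64 → after 1×micro: 30197/32; S2 reads c0=-9479/64 → after 1×micro: 17909/32 ⇒ (c0=-83213/128, c1=30197/32, c2=17909/32)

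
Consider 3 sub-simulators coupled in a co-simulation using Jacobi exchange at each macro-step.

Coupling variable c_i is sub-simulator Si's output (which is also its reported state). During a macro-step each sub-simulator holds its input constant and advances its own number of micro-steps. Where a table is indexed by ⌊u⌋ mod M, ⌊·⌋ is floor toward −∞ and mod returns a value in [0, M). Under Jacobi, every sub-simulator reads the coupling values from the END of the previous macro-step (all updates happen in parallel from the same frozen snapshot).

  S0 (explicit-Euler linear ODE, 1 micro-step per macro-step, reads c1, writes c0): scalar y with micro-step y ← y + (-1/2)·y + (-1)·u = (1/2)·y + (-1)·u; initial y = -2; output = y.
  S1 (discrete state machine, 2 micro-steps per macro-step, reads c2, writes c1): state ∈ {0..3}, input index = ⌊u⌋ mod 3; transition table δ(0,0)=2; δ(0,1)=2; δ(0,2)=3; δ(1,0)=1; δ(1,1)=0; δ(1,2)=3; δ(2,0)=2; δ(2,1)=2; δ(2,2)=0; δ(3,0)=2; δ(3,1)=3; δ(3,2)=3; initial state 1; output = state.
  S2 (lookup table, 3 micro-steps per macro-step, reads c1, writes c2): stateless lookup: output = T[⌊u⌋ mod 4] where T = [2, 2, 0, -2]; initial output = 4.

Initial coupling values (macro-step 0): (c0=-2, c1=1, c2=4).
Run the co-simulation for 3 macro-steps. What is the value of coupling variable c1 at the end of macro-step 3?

c1 at macro-step 3 = 2

macro 1: S0 reads c1=1 → after 1×micro: -2; S1 reads c2=4 → after 2×micro: 2; S2 reads c1=1 → after 3×micro: 2 ⇒ (c0=-2, c1=2, c2=2)
macro 2: S0 reads c1=2 → after 1×micro: -3; S1 reads c2=2 → after 2×micro: 3; S2 reads c1=2 → after 3×micro: 0 ⇒ (c0=-3, c1=3, c2=0)
macro 3: S0 reads c1=3 → after 1×micro: -9/2; S1 reads c2=0 → after 2×micro: 2; S2 reads c1=3 → after 3×micro: -2 ⇒ (c0=-9/2, c1=2, c2=-2)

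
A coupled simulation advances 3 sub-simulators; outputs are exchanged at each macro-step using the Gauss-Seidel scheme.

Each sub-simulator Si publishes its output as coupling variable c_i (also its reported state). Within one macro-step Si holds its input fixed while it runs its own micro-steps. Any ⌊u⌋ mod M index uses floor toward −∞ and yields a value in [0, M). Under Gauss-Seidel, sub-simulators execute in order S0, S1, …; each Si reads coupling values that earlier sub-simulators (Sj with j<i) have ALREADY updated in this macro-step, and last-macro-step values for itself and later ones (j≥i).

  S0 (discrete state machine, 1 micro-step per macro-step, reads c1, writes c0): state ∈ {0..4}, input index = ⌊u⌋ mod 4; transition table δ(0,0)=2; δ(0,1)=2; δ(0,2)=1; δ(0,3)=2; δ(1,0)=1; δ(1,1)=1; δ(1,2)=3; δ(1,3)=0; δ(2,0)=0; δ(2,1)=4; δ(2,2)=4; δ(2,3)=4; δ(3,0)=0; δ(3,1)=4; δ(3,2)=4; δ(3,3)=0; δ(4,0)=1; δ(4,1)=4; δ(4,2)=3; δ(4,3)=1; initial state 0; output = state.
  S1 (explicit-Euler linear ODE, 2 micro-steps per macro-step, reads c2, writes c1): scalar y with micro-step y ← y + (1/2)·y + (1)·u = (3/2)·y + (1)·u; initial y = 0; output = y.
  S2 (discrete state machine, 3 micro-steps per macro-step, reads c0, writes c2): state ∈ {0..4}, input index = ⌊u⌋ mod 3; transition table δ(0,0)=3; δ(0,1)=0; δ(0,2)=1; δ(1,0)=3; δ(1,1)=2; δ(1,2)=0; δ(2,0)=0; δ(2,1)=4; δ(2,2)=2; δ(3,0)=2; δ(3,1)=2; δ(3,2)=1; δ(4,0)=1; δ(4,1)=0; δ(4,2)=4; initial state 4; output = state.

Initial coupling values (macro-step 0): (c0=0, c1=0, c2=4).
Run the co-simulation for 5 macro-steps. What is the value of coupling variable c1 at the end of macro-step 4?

macro 1: S0 reads c1=0 → after 1×micro: 2; S1 reads c2=4 → after 2×micro: 10; S2 reads c0=2 → after 3×micro: 4 ⇒ (c0=2, c1=10, c2=4)
macro 2: S0 reads c1=10 → after 1×micro: 4; S1 reads c2=4 → after 2×micro: 65/2; S2 reads c0=4 → after 3×micro: 0 ⇒ (c0=4, c1=65/2, c2=0)
macro 3: S0 reads c1=65/2 → after 1×micro: 1; S1 reads c2=0 → after 2×micro: 585/8; S2 reads c0=1 → after 3×micro: 0 ⇒ (c0=1, c1=585/8, c2=0)
macro 4: S0 reads c1=585/8 → after 1×micro: 1; S1 reads c2=0 → after 2×micro: 5265/32; S2 reads c0=1 → after 3×micro: 0 ⇒ (c0=1, c1=5265/32, c2=0)
macro 5: S0 reads c1=5265/32 → after 1×micro: 1; S1 reads c2=0 → after 2×micro: 47385/128; S2 reads c0=1 → after 3×micro: 0 ⇒ (c0=1, c1=47385/128, c2=0)

c1 at macro-step 4 = 5265/32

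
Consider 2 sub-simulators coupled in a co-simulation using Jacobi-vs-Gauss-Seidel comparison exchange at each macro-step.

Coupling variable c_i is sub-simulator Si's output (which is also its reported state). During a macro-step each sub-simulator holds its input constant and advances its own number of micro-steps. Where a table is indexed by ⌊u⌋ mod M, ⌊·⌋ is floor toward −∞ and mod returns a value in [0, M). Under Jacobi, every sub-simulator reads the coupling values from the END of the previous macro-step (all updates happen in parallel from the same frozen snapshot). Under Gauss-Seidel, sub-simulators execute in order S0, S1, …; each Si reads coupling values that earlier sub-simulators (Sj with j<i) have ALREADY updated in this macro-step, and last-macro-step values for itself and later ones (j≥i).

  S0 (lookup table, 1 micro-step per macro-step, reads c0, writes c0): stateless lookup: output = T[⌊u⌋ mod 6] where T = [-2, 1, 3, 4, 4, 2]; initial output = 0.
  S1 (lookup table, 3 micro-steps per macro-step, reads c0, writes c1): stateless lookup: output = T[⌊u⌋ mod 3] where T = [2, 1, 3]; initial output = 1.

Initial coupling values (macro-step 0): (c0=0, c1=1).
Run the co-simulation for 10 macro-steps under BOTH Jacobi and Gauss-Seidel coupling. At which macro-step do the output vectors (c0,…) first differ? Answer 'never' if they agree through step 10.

first divergence at macro-step: 1

[Jacobi] macro 1: S0 reads c0=0 → after 1×micro: -2; S1 reads c0=0 → after 3×micro: 2 ⇒ (c0=-2, c1=2)
[Jacobi] macro 2: S0 reads c0=-2 → after 1×micro: 4; S1 reads c0=-2 → after 3×micro: 1 ⇒ (c0=4, c1=1)
[Jacobi] macro 3: S0 reads c0=4 → after 1×micro: 4; S1 reads c0=4 → after 3×micro: 1 ⇒ (c0=4, c1=1)
[Jacobi] macro 4: S0 reads c0=4 → after 1×micro: 4; S1 reads c0=4 → after 3×micro: 1 ⇒ (c0=4, c1=1)
[Jacobi] macro 5: S0 reads c0=4 → after 1×micro: 4; S1 reads c0=4 → after 3×micro: 1 ⇒ (c0=4, c1=1)
[Jacobi] macro 6: S0 reads c0=4 → after 1×micro: 4; S1 reads c0=4 → after 3×micro: 1 ⇒ (c0=4, c1=1)
[Jacobi] macro 7: S0 reads c0=4 → after 1×micro: 4; S1 reads c0=4 → after 3×micro: 1 ⇒ (c0=4, c1=1)
[Jacobi] macro 8: S0 reads c0=4 → after 1×micro: 4; S1 reads c0=4 → after 3×micro: 1 ⇒ (c0=4, c1=1)
[Jacobi] macro 9: S0 reads c0=4 → after 1×micro: 4; S1 reads c0=4 → after 3×micro: 1 ⇒ (c0=4, c1=1)
[Jacobi] macro 10: S0 reads c0=4 → after 1×micro: 4; S1 reads c0=4 → after 3×micro: 1 ⇒ (c0=4, c1=1)
[Gauss-Seidel] macro 1: S0 reads c0=0 → after 1×micro: -2; S1 reads c0=-2 → after 3×micro: 1 ⇒ (c0=-2, c1=1)
[Gauss-Seidel] macro 2: S0 reads c0=-2 → after 1×micro: 4; S1 reads c0=4 → after 3×micro: 1 ⇒ (c0=4, c1=1)
[Gauss-Seidel] macro 3: S0 reads c0=4 → after 1×micro: 4; S1 reads c0=4 → after 3×micro: 1 ⇒ (c0=4, c1=1)
[Gauss-Seidel] macro 4: S0 reads c0=4 → after 1×micro: 4; S1 reads c0=4 → after 3×micro: 1 ⇒ (c0=4, c1=1)
[Gauss-Seidel] macro 5: S0 reads c0=4 → after 1×micro: 4; S1 reads c0=4 → after 3×micro: 1 ⇒ (c0=4, c1=1)
[Gauss-Seidel] macro 6: S0 reads c0=4 → after 1×micro: 4; S1 reads c0=4 → after 3×micro: 1 ⇒ (c0=4, c1=1)
[Gauss-Seidel] macro 7: S0 reads c0=4 → after 1×micro: 4; S1 reads c0=4 → after 3×micro: 1 ⇒ (c0=4, c1=1)
[Gauss-Seidel] macro 8: S0 reads c0=4 → after 1×micro: 4; S1 reads c0=4 → after 3×micro: 1 ⇒ (c0=4, c1=1)
[Gauss-Seidel] macro 9: S0 reads c0=4 → after 1×micro: 4; S1 reads c0=4 → after 3×micro: 1 ⇒ (c0=4, c1=1)
[Gauss-Seidel] macro 10: S0 reads c0=4 → after 1×micro: 4; S1 reads c0=4 → after 3×micro: 1 ⇒ (c0=4, c1=1)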